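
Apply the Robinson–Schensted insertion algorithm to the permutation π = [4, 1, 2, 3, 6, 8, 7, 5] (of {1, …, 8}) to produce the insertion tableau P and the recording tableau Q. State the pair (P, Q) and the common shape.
P = [1, 2, 3, 5, 7] / [4, 6] / [8];  Q = [1, 3, 4, 5, 6] / [2, 7] / [8];  common shape = (5, 2, 1)

Row-insert the values π_1, π_2, … into P one at a time, bumping the leftmost entry strictly greater than the inserted value down to the next row. The recording tableau Q records, in position (i, j), the step at which that cell was added to P.
  Insert 4 (step 1): P = [4];  Q = [1]
  Insert 1 (step 2): P = [1] / [4];  Q = [1] / [2]
  Insert 2 (step 3): P = [1, 2] / [4];  Q = [1, 3] / [2]
  Insert 3 (step 4): P = [1, 2, 3] / [4];  Q = [1, 3, 4] / [2]
  Insert 6 (step 5): P = [1, 2, 3, 6] / [4];  Q = [1, 3, 4, 5] / [2]
  Insert 8 (step 6): P = [1, 2, 3, 6, 8] / [4];  Q = [1, 3, 4, 5, 6] / [2]
  Insert 7 (step 7): P = [1, 2, 3, 6, 7] / [4, 8];  Q = [1, 3, 4, 5, 6] / [2, 7]
  Insert 5 (step 8): P = [1, 2, 3, 5, 7] / [4, 6] / [8];  Q = [1, 3, 4, 5, 6] / [2, 7] / [8]
Final shape: (5, 2, 1).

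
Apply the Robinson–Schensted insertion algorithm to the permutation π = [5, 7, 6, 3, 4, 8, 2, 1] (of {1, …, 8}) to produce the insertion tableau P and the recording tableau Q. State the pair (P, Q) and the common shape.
P = [1, 4, 8] / [2, 6] / [3] / [5] / [7];  Q = [1, 2, 6] / [3, 5] / [4] / [7] / [8];  common shape = (3, 2, 1, 1, 1)

Row-insert the values π_1, π_2, … into P one at a time, bumping the leftmost entry strictly greater than the inserted value down to the next row. The recording tableau Q records, in position (i, j), the step at which that cell was added to P.
  Insert 5 (step 1): P = [5];  Q = [1]
  Insert 7 (step 2): P = [5, 7];  Q = [1, 2]
  Insert 6 (step 3): P = [5, 6] / [7];  Q = [1, 2] / [3]
  Insert 3 (step 4): P = [3, 6] / [5] / [7];  Q = [1, 2] / [3] / [4]
  Insert 4 (step 5): P = [3, 4] / [5, 6] / [7];  Q = [1, 2] / [3, 5] / [4]
  Insert 8 (step 6): P = [3, 4, 8] / [5, 6] / [7];  Q = [1, 2, 6] / [3, 5] / [4]
  Insert 2 (step 7): P = [2, 4, 8] / [3, 6] / [5] / [7];  Q = [1, 2, 6] / [3, 5] / [4] / [7]
  Insert 1 (step 8): P = [1, 4, 8] / [2, 6] / [3] / [5] / [7];  Q = [1, 2, 6] / [3, 5] / [4] / [7] / [8]
Final shape: (3, 2, 1, 1, 1).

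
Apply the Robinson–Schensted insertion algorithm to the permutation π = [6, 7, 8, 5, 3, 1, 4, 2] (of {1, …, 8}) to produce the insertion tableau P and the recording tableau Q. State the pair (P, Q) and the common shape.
P = [1, 2, 8] / [3, 4] / [5, 7] / [6];  Q = [1, 2, 3] / [4, 7] / [5, 8] / [6];  common shape = (3, 2, 2, 1)

Row-insert the values π_1, π_2, … into P one at a time, bumping the leftmost entry strictly greater than the inserted value down to the next row. The recording tableau Q records, in position (i, j), the step at which that cell was added to P.
  Insert 6 (step 1): P = [6];  Q = [1]
  Insert 7 (step 2): P = [6, 7];  Q = [1, 2]
  Insert 8 (step 3): P = [6, 7, 8];  Q = [1, 2, 3]
  Insert 5 (step 4): P = [5, 7, 8] / [6];  Q = [1, 2, 3] / [4]
  Insert 3 (step 5): P = [3, 7, 8] / [5] / [6];  Q = [1, 2, 3] / [4] / [5]
  Insert 1 (step 6): P = [1, 7, 8] / [3] / [5] / [6];  Q = [1, 2, 3] / [4] / [5] / [6]
  Insert 4 (step 7): P = [1, 4, 8] / [3, 7] / [5] / [6];  Q = [1, 2, 3] / [4, 7] / [5] / [6]
  Insert 2 (step 8): P = [1, 2, 8] / [3, 4] / [5, 7] / [6];  Q = [1, 2, 3] / [4, 7] / [5, 8] / [6]
Final shape: (3, 2, 2, 1).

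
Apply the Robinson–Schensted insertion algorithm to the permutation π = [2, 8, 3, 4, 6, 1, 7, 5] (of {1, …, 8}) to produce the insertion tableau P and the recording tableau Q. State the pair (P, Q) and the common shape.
P = [1, 3, 4, 5, 7] / [2, 6] / [8];  Q = [1, 2, 4, 5, 7] / [3, 8] / [6];  common shape = (5, 2, 1)

Row-insert the values π_1, π_2, … into P one at a time, bumping the leftmost entry strictly greater than the inserted value down to the next row. The recording tableau Q records, in position (i, j), the step at which that cell was added to P.
  Insert 2 (step 1): P = [2];  Q = [1]
  Insert 8 (step 2): P = [2, 8];  Q = [1, 2]
  Insert 3 (step 3): P = [2, 3] / [8];  Q = [1, 2] / [3]
  Insert 4 (step 4): P = [2, 3, 4] / [8];  Q = [1, 2, 4] / [3]
  Insert 6 (step 5): P = [2, 3, 4, 6] / [8];  Q = [1, 2, 4, 5] / [3]
  Insert 1 (step 6): P = [1, 3, 4, 6] / [2] / [8];  Q = [1, 2, 4, 5] / [3] / [6]
  Insert 7 (step 7): P = [1, 3, 4, 6, 7] / [2] / [8];  Q = [1, 2, 4, 5, 7] / [3] / [6]
  Insert 5 (step 8): P = [1, 3, 4, 5, 7] / [2, 6] / [8];  Q = [1, 2, 4, 5, 7] / [3, 8] / [6]
Final shape: (5, 2, 1).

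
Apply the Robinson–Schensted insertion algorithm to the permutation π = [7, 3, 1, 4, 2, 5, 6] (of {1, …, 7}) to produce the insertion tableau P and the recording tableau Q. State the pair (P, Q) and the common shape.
P = [1, 2, 5, 6] / [3, 4] / [7];  Q = [1, 4, 6, 7] / [2, 5] / [3];  common shape = (4, 2, 1)

Row-insert the values π_1, π_2, … into P one at a time, bumping the leftmost entry strictly greater than the inserted value down to the next row. The recording tableau Q records, in position (i, j), the step at which that cell was added to P.
  Insert 7 (step 1): P = [7];  Q = [1]
  Insert 3 (step 2): P = [3] / [7];  Q = [1] / [2]
  Insert 1 (step 3): P = [1] / [3] / [7];  Q = [1] / [2] / [3]
  Insert 4 (step 4): P = [1, 4] / [3] / [7];  Q = [1, 4] / [2] / [3]
  Insert 2 (step 5): P = [1, 2] / [3, 4] / [7];  Q = [1, 4] / [2, 5] / [3]
  Insert 5 (step 6): P = [1, 2, 5] / [3, 4] / [7];  Q = [1, 4, 6] / [2, 5] / [3]
  Insert 6 (step 7): P = [1, 2, 5, 6] / [3, 4] / [7];  Q = [1, 4, 6, 7] / [2, 5] / [3]
Final shape: (4, 2, 1).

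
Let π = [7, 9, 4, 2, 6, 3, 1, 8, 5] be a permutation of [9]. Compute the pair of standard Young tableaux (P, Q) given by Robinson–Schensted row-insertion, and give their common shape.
P = [1, 3, 5] / [2, 6, 8] / [4, 9] / [7];  Q = [1, 2, 8] / [3, 5, 9] / [4, 6] / [7];  common shape = (3, 3, 2, 1)

Row-insert the values π_1, π_2, … into P one at a time, bumping the leftmost entry strictly greater than the inserted value down to the next row. The recording tableau Q records, in position (i, j), the step at which that cell was added to P.
  Insert 7 (step 1): P = [7];  Q = [1]
  Insert 9 (step 2): P = [7, 9];  Q = [1, 2]
  Insert 4 (step 3): P = [4, 9] / [7];  Q = [1, 2] / [3]
  Insert 2 (step 4): P = [2, 9] / [4] / [7];  Q = [1, 2] / [3] / [4]
  Insert 6 (step 5): P = [2, 6] / [4, 9] / [7];  Q = [1, 2] / [3, 5] / [4]
  Insert 3 (step 6): P = [2, 3] / [4, 6] / [7, 9];  Q = [1, 2] / [3, 5] / [4, 6]
  Insert 1 (step 7): P = [1, 3] / [2, 6] / [4, 9] / [7];  Q = [1, 2] / [3, 5] / [4, 6] / [7]
  Insert 8 (step 8): P = [1, 3, 8] / [2, 6] / [4, 9] / [7];  Q = [1, 2, 8] / [3, 5] / [4, 6] / [7]
  Insert 5 (step 9): P = [1, 3, 5] / [2, 6, 8] / [4, 9] / [7];  Q = [1, 2, 8] / [3, 5, 9] / [4, 6] / [7]
Final shape: (3, 3, 2, 1).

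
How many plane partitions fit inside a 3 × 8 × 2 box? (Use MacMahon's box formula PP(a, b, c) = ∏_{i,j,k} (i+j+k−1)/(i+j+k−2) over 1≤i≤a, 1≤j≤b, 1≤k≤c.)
PP(3, 8, 2) = 9075

Evaluate the triple product over i = 1..3, j = 1..8, k = 1..2. The factors are (2/1) · (3/2) · (3/2) · (4/3) · (4/3) · (5/4) · (5/4) · (6/5) · … (48 factors total). The numerators and denominators telescope so the product is an integer; carrying out the multiplication exactly gives PP(3, 8, 2) = 9075.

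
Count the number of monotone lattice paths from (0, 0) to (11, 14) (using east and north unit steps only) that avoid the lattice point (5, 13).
Number of paths = 4397424

Total paths from (0, 0) to (11, 14): C(25, 11) = 4457400. Paths through (5, 13): (paths (0, 0) → (5, 13)) × (paths (5, 13) → (11, 14)) = C(18, 5) · C(7, 6) = 8568 · 7 = 59976. Avoidance count = 4457400 − 59976 = 4397424.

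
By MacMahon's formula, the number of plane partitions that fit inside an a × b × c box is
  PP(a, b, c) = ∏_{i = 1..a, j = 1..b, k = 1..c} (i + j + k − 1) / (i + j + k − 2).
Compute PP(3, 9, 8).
PP(3, 9, 8) = 198520691512

Evaluate the triple product over i = 1..3, j = 1..9, k = 1..8. The factors are (2/1) · (3/2) · (4/3) · (5/4) · (6/5) · (7/6) · (8/7) · (9/8) · … (216 factors total). The numerators and denominators telescope so the product is an integer; carrying out the multiplication exactly gives PP(3, 9, 8) = 198520691512.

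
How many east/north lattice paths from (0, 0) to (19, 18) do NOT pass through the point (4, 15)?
Number of paths = 17669469084

Total paths from (0, 0) to (19, 18): C(37, 19) = 17672631900. Paths through (4, 15): (paths (0, 0) → (4, 15)) × (paths (4, 15) → (19, 18)) = C(19, 4) · C(18, 15) = 3876 · 816 = 3162816. Avoidance count = 17672631900 − 3162816 = 17669469084.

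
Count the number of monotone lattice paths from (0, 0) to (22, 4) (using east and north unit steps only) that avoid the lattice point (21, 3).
Number of paths = 10902

Total paths from (0, 0) to (22, 4): C(26, 22) = 14950. Paths through (21, 3): (paths (0, 0) → (21, 3)) × (paths (21, 3) → (22, 4)) = C(24, 21) · C(2, 1) = 2024 · 2 = 4048. Avoidance count = 14950 − 4048 = 10902.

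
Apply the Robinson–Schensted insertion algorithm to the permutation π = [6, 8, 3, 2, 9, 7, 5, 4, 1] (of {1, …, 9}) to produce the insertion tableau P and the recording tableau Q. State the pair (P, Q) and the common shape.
P = [1, 4, 9] / [2, 5] / [3, 7] / [6] / [8];  Q = [1, 2, 5] / [3, 6] / [4, 7] / [8] / [9];  common shape = (3, 2, 2, 1, 1)

Row-insert the values π_1, π_2, … into P one at a time, bumping the leftmost entry strictly greater than the inserted value down to the next row. The recording tableau Q records, in position (i, j), the step at which that cell was added to P.
  Insert 6 (step 1): P = [6];  Q = [1]
  Insert 8 (step 2): P = [6, 8];  Q = [1, 2]
  Insert 3 (step 3): P = [3, 8] / [6];  Q = [1, 2] / [3]
  Insert 2 (step 4): P = [2, 8] / [3] / [6];  Q = [1, 2] / [3] / [4]
  Insert 9 (step 5): P = [2, 8, 9] / [3] / [6];  Q = [1, 2, 5] / [3] / [4]
  Insert 7 (step 6): P = [2, 7, 9] / [3, 8] / [6];  Q = [1, 2, 5] / [3, 6] / [4]
  Insert 5 (step 7): P = [2, 5, 9] / [3, 7] / [6, 8];  Q = [1, 2, 5] / [3, 6] / [4, 7]
  Insert 4 (step 8): P = [2, 4, 9] / [3, 5] / [6, 7] / [8];  Q = [1, 2, 5] / [3, 6] / [4, 7] / [8]
  Insert 1 (step 9): P = [1, 4, 9] / [2, 5] / [3, 7] / [6] / [8];  Q = [1, 2, 5] / [3, 6] / [4, 7] / [8] / [9]
Final shape: (3, 2, 2, 1, 1).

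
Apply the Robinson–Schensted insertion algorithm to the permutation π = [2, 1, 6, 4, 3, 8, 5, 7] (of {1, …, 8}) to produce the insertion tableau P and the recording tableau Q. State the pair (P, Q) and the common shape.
P = [1, 3, 5, 7] / [2, 4, 8] / [6];  Q = [1, 3, 6, 8] / [2, 4, 7] / [5];  common shape = (4, 3, 1)

Row-insert the values π_1, π_2, … into P one at a time, bumping the leftmost entry strictly greater than the inserted value down to the next row. The recording tableau Q records, in position (i, j), the step at which that cell was added to P.
  Insert 2 (step 1): P = [2];  Q = [1]
  Insert 1 (step 2): P = [1] / [2];  Q = [1] / [2]
  Insert 6 (step 3): P = [1, 6] / [2];  Q = [1, 3] / [2]
  Insert 4 (step 4): P = [1, 4] / [2, 6];  Q = [1, 3] / [2, 4]
  Insert 3 (step 5): P = [1, 3] / [2, 4] / [6];  Q = [1, 3] / [2, 4] / [5]
  Insert 8 (step 6): P = [1, 3, 8] / [2, 4] / [6];  Q = [1, 3, 6] / [2, 4] / [5]
  Insert 5 (step 7): P = [1, 3, 5] / [2, 4, 8] / [6];  Q = [1, 3, 6] / [2, 4, 7] / [5]
  Insert 7 (step 8): P = [1, 3, 5, 7] / [2, 4, 8] / [6];  Q = [1, 3, 6, 8] / [2, 4, 7] / [5]
Final shape: (4, 3, 1).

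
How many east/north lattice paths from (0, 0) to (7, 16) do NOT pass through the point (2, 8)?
Number of paths = 187242

Total paths from (0, 0) to (7, 16): C(23, 7) = 245157. Paths through (2, 8): (paths (0, 0) → (2, 8)) × (paths (2, 8) → (7, 16)) = C(10, 2) · C(13, 5) = 45 · 1287 = 57915. Avoidance count = 245157 − 57915 = 187242.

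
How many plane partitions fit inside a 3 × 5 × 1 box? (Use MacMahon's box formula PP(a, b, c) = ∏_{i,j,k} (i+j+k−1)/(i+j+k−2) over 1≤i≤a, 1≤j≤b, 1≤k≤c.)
PP(3, 5, 1) = 56

Evaluate the triple product over i = 1..3, j = 1..5, k = 1..1. The factors are (2/1) · (3/2) · (4/3) · (5/4) · (6/5) · (3/2) · (4/3) · (5/4) · … (15 factors total). The numerators and denominators telescope so the product is an integer; carrying out the multiplication exactly gives PP(3, 5, 1) = 56.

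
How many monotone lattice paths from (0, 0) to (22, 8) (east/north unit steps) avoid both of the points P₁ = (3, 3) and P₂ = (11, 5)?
Number of paths = 3740493

Inclusion–exclusion. Total paths: C(30, 22) = 5852925. Through P₁: C(6, 3)·C(24, 19) = 850080. Through P₂: C(16, 11)·C(14, 11) = 1589952. Since P₁ is strictly southwest of P₂, a monotone path through both must visit P₁ then P₂; paths through both = C(6, 3)·C(10, 8)·C(14, 11) = 327600. Avoid both = 5852925 − 850080 − 1589952 + 327600 = 3740493.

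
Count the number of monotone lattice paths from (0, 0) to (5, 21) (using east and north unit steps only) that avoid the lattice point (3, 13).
Number of paths = 40580

Total paths from (0, 0) to (5, 21): C(26, 5) = 65780. Paths through (3, 13): (paths (0, 0) → (3, 13)) × (paths (3, 13) → (5, 21)) = C(16, 3) · C(10, 2) = 560 · 45 = 25200. Avoidance count = 65780 − 25200 = 40580.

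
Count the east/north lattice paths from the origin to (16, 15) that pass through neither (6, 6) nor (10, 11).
Number of paths = 165561603

Inclusion–exclusion. Total paths: C(31, 16) = 300540195. Through P₁: C(12, 6)·C(19, 10) = 85357272. Through P₂: C(21, 10)·C(10, 6) = 74070360. Since P₁ is strictly southwest of P₂, a monotone path through both must visit P₁ then P₂; paths through both = C(12, 6)·C(9, 4)·C(10, 6) = 24449040. Avoid both = 300540195 − 85357272 − 74070360 + 24449040 = 165561603.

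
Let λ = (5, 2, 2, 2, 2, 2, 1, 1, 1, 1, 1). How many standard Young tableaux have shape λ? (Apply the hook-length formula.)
# SYT of shape (5, 2, 2, 2, 2, 2, 1, 1, 1, 1, 1) = 3762304

Hook-length formula: f^λ = n! / Π hook(c), product over all cells c of the Young diagram. For λ = (5, 2, 2, 2, 2, 2, 1, 1, 1, 1, 1), n = 20 boxes. Hook lengths by row (left-to-right, top-to-bottom): [15, 9, 3, 2, 1]; [11, 5]; [10, 4]; [9, 3]; [8, 2]; [7, 1]; [5]; [4]; [3]; [2]; [1]. Product of hooks = 646652160000. So f^λ = 20! / 646652160000 = 2432902008176640000 / 646652160000 = 3762304.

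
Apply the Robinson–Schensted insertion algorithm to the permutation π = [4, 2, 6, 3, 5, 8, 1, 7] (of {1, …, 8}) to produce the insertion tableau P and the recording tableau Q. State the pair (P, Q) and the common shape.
P = [1, 3, 5, 7] / [2, 6, 8] / [4];  Q = [1, 3, 5, 6] / [2, 4, 8] / [7];  common shape = (4, 3, 1)

Row-insert the values π_1, π_2, … into P one at a time, bumping the leftmost entry strictly greater than the inserted value down to the next row. The recording tableau Q records, in position (i, j), the step at which that cell was added to P.
  Insert 4 (step 1): P = [4];  Q = [1]
  Insert 2 (step 2): P = [2] / [4];  Q = [1] / [2]
  Insert 6 (step 3): P = [2, 6] / [4];  Q = [1, 3] / [2]
  Insert 3 (step 4): P = [2, 3] / [4, 6];  Q = [1, 3] / [2, 4]
  Insert 5 (step 5): P = [2, 3, 5] / [4, 6];  Q = [1, 3, 5] / [2, 4]
  Insert 8 (step 6): P = [2, 3, 5, 8] / [4, 6];  Q = [1, 3, 5, 6] / [2, 4]
  Insert 1 (step 7): P = [1, 3, 5, 8] / [2, 6] / [4];  Q = [1, 3, 5, 6] / [2, 4] / [7]
  Insert 7 (step 8): P = [1, 3, 5, 7] / [2, 6, 8] / [4];  Q = [1, 3, 5, 6] / [2, 4, 8] / [7]
Final shape: (4, 3, 1).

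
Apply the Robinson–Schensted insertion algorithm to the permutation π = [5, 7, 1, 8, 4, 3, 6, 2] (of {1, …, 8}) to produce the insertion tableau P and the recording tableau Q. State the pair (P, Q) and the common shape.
P = [1, 2, 6] / [3, 7, 8] / [4] / [5];  Q = [1, 2, 4] / [3, 5, 7] / [6] / [8];  common shape = (3, 3, 1, 1)

Row-insert the values π_1, π_2, … into P one at a time, bumping the leftmost entry strictly greater than the inserted value down to the next row. The recording tableau Q records, in position (i, j), the step at which that cell was added to P.
  Insert 5 (step 1): P = [5];  Q = [1]
  Insert 7 (step 2): P = [5, 7];  Q = [1, 2]
  Insert 1 (step 3): P = [1, 7] / [5];  Q = [1, 2] / [3]
  Insert 8 (step 4): P = [1, 7, 8] / [5];  Q = [1, 2, 4] / [3]
  Insert 4 (step 5): P = [1, 4, 8] / [5, 7];  Q = [1, 2, 4] / [3, 5]
  Insert 3 (step 6): P = [1, 3, 8] / [4, 7] / [5];  Q = [1, 2, 4] / [3, 5] / [6]
  Insert 6 (step 7): P = [1, 3, 6] / [4, 7, 8] / [5];  Q = [1, 2, 4] / [3, 5, 7] / [6]
  Insert 2 (step 8): P = [1, 2, 6] / [3, 7, 8] / [4] / [5];  Q = [1, 2, 4] / [3, 5, 7] / [6] / [8]
Final shape: (3, 3, 1, 1).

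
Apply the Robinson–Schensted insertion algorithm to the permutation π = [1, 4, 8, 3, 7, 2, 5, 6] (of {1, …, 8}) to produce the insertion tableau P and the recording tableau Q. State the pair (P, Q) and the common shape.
P = [1, 2, 5, 6] / [3, 7] / [4, 8];  Q = [1, 2, 3, 8] / [4, 5] / [6, 7];  common shape = (4, 2, 2)

Row-insert the values π_1, π_2, … into P one at a time, bumping the leftmost entry strictly greater than the inserted value down to the next row. The recording tableau Q records, in position (i, j), the step at which that cell was added to P.
  Insert 1 (step 1): P = [1];  Q = [1]
  Insert 4 (step 2): P = [1, 4];  Q = [1, 2]
  Insert 8 (step 3): P = [1, 4, 8];  Q = [1, 2, 3]
  Insert 3 (step 4): P = [1, 3, 8] / [4];  Q = [1, 2, 3] / [4]
  Insert 7 (step 5): P = [1, 3, 7] / [4, 8];  Q = [1, 2, 3] / [4, 5]
  Insert 2 (step 6): P = [1, 2, 7] / [3, 8] / [4];  Q = [1, 2, 3] / [4, 5] / [6]
  Insert 5 (step 7): P = [1, 2, 5] / [3, 7] / [4, 8];  Q = [1, 2, 3] / [4, 5] / [6, 7]
  Insert 6 (step 8): P = [1, 2, 5, 6] / [3, 7] / [4, 8];  Q = [1, 2, 3, 8] / [4, 5] / [6, 7]
Final shape: (4, 2, 2).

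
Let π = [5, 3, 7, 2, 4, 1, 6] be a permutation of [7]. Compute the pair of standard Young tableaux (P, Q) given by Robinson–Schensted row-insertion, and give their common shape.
P = [1, 4, 6] / [2, 7] / [3] / [5];  Q = [1, 3, 7] / [2, 5] / [4] / [6];  common shape = (3, 2, 1, 1)

Row-insert the values π_1, π_2, … into P one at a time, bumping the leftmost entry strictly greater than the inserted value down to the next row. The recording tableau Q records, in position (i, j), the step at which that cell was added to P.
  Insert 5 (step 1): P = [5];  Q = [1]
  Insert 3 (step 2): P = [3] / [5];  Q = [1] / [2]
  Insert 7 (step 3): P = [3, 7] / [5];  Q = [1, 3] / [2]
  Insert 2 (step 4): P = [2, 7] / [3] / [5];  Q = [1, 3] / [2] / [4]
  Insert 4 (step 5): P = [2, 4] / [3, 7] / [5];  Q = [1, 3] / [2, 5] / [4]
  Insert 1 (step 6): P = [1, 4] / [2, 7] / [3] / [5];  Q = [1, 3] / [2, 5] / [4] / [6]
  Insert 6 (step 7): P = [1, 4, 6] / [2, 7] / [3] / [5];  Q = [1, 3, 7] / [2, 5] / [4] / [6]
Final shape: (3, 2, 1, 1).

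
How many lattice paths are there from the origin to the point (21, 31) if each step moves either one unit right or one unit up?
Number of paths = 191991813933920

A monotone lattice path from (0, 0) to (21, 31) consists of 21 east steps and 31 north steps in some order, so it is determined by which 21 of the 52 steps are east. The count is C(52, 21) = 191991813933920.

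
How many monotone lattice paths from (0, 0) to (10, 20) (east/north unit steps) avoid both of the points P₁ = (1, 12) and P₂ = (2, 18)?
Number of paths = 29724530

Inclusion–exclusion. Total paths: C(30, 10) = 30045015. Through P₁: C(13, 1)·C(17, 9) = 316030. Through P₂: C(20, 2)·C(10, 8) = 8550. Since P₁ is strictly southwest of P₂, a monotone path through both must visit P₁ then P₂; paths through both = C(13, 1)·C(7, 1)·C(10, 8) = 4095. Avoid both = 30045015 − 316030 − 8550 + 4095 = 29724530.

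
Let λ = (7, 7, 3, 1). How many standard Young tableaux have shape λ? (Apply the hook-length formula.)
# SYT of shape (7, 7, 3, 1) = 1312740

Hook-length formula: f^λ = n! / Π hook(c), product over all cells c of the Young diagram. For λ = (7, 7, 3, 1), n = 18 boxes. Hook lengths by row (left-to-right, top-to-bottom): [10, 8, 7, 5, 4, 3, 2]; [9, 7, 6, 4, 3, 2, 1]; [4, 2, 1]; [1]. Product of hooks = 4877107200. So f^λ = 18! / 4877107200 = 6402373705728000 / 4877107200 = 1312740.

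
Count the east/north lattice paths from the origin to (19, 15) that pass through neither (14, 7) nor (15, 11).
Number of paths = 1206181960

Inclusion–exclusion. Total paths: C(34, 19) = 1855967520. Through P₁: C(21, 14)·C(13, 5) = 149652360. Through P₂: C(26, 15)·C(8, 4) = 540831200. Since P₁ is strictly southwest of P₂, a monotone path through both must visit P₁ then P₂; paths through both = C(21, 14)·C(5, 1)·C(8, 4) = 40698000. Avoid both = 1855967520 − 149652360 − 540831200 + 40698000 = 1206181960.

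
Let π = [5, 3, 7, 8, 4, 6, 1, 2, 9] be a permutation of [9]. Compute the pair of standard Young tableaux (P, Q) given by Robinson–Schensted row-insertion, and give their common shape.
P = [1, 2, 6, 9] / [3, 4, 8] / [5, 7];  Q = [1, 3, 4, 9] / [2, 5, 6] / [7, 8];  common shape = (4, 3, 2)

Row-insert the values π_1, π_2, … into P one at a time, bumping the leftmost entry strictly greater than the inserted value down to the next row. The recording tableau Q records, in position (i, j), the step at which that cell was added to P.
  Insert 5 (step 1): P = [5];  Q = [1]
  Insert 3 (step 2): P = [3] / [5];  Q = [1] / [2]
  Insert 7 (step 3): P = [3, 7] / [5];  Q = [1, 3] / [2]
  Insert 8 (step 4): P = [3, 7, 8] / [5];  Q = [1, 3, 4] / [2]
  Insert 4 (step 5): P = [3, 4, 8] / [5, 7];  Q = [1, 3, 4] / [2, 5]
  Insert 6 (step 6): P = [3, 4, 6] / [5, 7, 8];  Q = [1, 3, 4] / [2, 5, 6]
  Insert 1 (step 7): P = [1, 4, 6] / [3, 7, 8] / [5];  Q = [1, 3, 4] / [2, 5, 6] / [7]
  Insert 2 (step 8): P = [1, 2, 6] / [3, 4, 8] / [5, 7];  Q = [1, 3, 4] / [2, 5, 6] / [7, 8]
  Insert 9 (step 9): P = [1, 2, 6, 9] / [3, 4, 8] / [5, 7];  Q = [1, 3, 4, 9] / [2, 5, 6] / [7, 8]
Final shape: (4, 3, 2).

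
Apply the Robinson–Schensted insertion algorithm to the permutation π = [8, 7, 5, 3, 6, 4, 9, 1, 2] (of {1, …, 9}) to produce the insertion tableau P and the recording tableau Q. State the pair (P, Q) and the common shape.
P = [1, 2, 9] / [3, 4] / [5, 6] / [7] / [8];  Q = [1, 5, 7] / [2, 6] / [3, 9] / [4] / [8];  common shape = (3, 2, 2, 1, 1)

Row-insert the values π_1, π_2, … into P one at a time, bumping the leftmost entry strictly greater than the inserted value down to the next row. The recording tableau Q records, in position (i, j), the step at which that cell was added to P.
  Insert 8 (step 1): P = [8];  Q = [1]
  Insert 7 (step 2): P = [7] / [8];  Q = [1] / [2]
  Insert 5 (step 3): P = [5] / [7] / [8];  Q = [1] / [2] / [3]
  Insert 3 (step 4): P = [3] / [5] / [7] / [8];  Q = [1] / [2] / [3] / [4]
  Insert 6 (step 5): P = [3, 6] / [5] / [7] / [8];  Q = [1, 5] / [2] / [3] / [4]
  Insert 4 (step 6): P = [3, 4] / [5, 6] / [7] / [8];  Q = [1, 5] / [2, 6] / [3] / [4]
  Insert 9 (step 7): P = [3, 4, 9] / [5, 6] / [7] / [8];  Q = [1, 5, 7] / [2, 6] / [3] / [4]
  Insert 1 (step 8): P = [1, 4, 9] / [3, 6] / [5] / [7] / [8];  Q = [1, 5, 7] / [2, 6] / [3] / [4] / [8]
  Insert 2 (step 9): P = [1, 2, 9] / [3, 4] / [5, 6] / [7] / [8];  Q = [1, 5, 7] / [2, 6] / [3, 9] / [4] / [8]
Final shape: (3, 2, 2, 1, 1).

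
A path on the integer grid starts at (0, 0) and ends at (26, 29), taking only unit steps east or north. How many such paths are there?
Number of paths = 3560597348629860

A monotone lattice path from (0, 0) to (26, 29) consists of 26 east steps and 29 north steps in some order, so it is determined by which 26 of the 55 steps are east. The count is C(55, 26) = 3560597348629860.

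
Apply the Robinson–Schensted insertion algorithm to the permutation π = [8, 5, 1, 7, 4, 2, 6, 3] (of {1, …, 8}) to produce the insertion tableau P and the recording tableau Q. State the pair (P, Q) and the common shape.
P = [1, 2, 3] / [4, 6] / [5, 7] / [8];  Q = [1, 4, 7] / [2, 5] / [3, 8] / [6];  common shape = (3, 2, 2, 1)

Row-insert the values π_1, π_2, … into P one at a time, bumping the leftmost entry strictly greater than the inserted value down to the next row. The recording tableau Q records, in position (i, j), the step at which that cell was added to P.
  Insert 8 (step 1): P = [8];  Q = [1]
  Insert 5 (step 2): P = [5] / [8];  Q = [1] / [2]
  Insert 1 (step 3): P = [1] / [5] / [8];  Q = [1] / [2] / [3]
  Insert 7 (step 4): P = [1, 7] / [5] / [8];  Q = [1, 4] / [2] / [3]
  Insert 4 (step 5): P = [1, 4] / [5, 7] / [8];  Q = [1, 4] / [2, 5] / [3]
  Insert 2 (step 6): P = [1, 2] / [4, 7] / [5] / [8];  Q = [1, 4] / [2, 5] / [3] / [6]
  Insert 6 (step 7): P = [1, 2, 6] / [4, 7] / [5] / [8];  Q = [1, 4, 7] / [2, 5] / [3] / [6]
  Insert 3 (step 8): P = [1, 2, 3] / [4, 6] / [5, 7] / [8];  Q = [1, 4, 7] / [2, 5] / [3, 8] / [6]
Final shape: (3, 2, 2, 1).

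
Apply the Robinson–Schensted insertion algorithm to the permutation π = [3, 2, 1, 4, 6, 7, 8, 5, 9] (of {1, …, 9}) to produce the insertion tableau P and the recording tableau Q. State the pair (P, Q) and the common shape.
P = [1, 4, 5, 7, 8, 9] / [2, 6] / [3];  Q = [1, 4, 5, 6, 7, 9] / [2, 8] / [3];  common shape = (6, 2, 1)

Row-insert the values π_1, π_2, … into P one at a time, bumping the leftmost entry strictly greater than the inserted value down to the next row. The recording tableau Q records, in position (i, j), the step at which that cell was added to P.
  Insert 3 (step 1): P = [3];  Q = [1]
  Insert 2 (step 2): P = [2] / [3];  Q = [1] / [2]
  Insert 1 (step 3): P = [1] / [2] / [3];  Q = [1] / [2] / [3]
  Insert 4 (step 4): P = [1, 4] / [2] / [3];  Q = [1, 4] / [2] / [3]
  Insert 6 (step 5): P = [1, 4, 6] / [2] / [3];  Q = [1, 4, 5] / [2] / [3]
  Insert 7 (step 6): P = [1, 4, 6, 7] / [2] / [3];  Q = [1, 4, 5, 6] / [2] / [3]
  Insert 8 (step 7): P = [1, 4, 6, 7, 8] / [2] / [3];  Q = [1, 4, 5, 6, 7] / [2] / [3]
  Insert 5 (step 8): P = [1, 4, 5, 7, 8] / [2, 6] / [3];  Q = [1, 4, 5, 6, 7] / [2, 8] / [3]
  Insert 9 (step 9): P = [1, 4, 5, 7, 8, 9] / [2, 6] / [3];  Q = [1, 4, 5, 6, 7, 9] / [2, 8] / [3]
Final shape: (6, 2, 1).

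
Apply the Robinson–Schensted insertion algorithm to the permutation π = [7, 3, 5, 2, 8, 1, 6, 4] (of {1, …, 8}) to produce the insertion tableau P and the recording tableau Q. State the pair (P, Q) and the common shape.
P = [1, 4, 6] / [2, 5] / [3, 8] / [7];  Q = [1, 3, 5] / [2, 7] / [4, 8] / [6];  common shape = (3, 2, 2, 1)

Row-insert the values π_1, π_2, … into P one at a time, bumping the leftmost entry strictly greater than the inserted value down to the next row. The recording tableau Q records, in position (i, j), the step at which that cell was added to P.
  Insert 7 (step 1): P = [7];  Q = [1]
  Insert 3 (step 2): P = [3] / [7];  Q = [1] / [2]
  Insert 5 (step 3): P = [3, 5] / [7];  Q = [1, 3] / [2]
  Insert 2 (step 4): P = [2, 5] / [3] / [7];  Q = [1, 3] / [2] / [4]
  Insert 8 (step 5): P = [2, 5, 8] / [3] / [7];  Q = [1, 3, 5] / [2] / [4]
  Insert 1 (step 6): P = [1, 5, 8] / [2] / [3] / [7];  Q = [1, 3, 5] / [2] / [4] / [6]
  Insert 6 (step 7): P = [1, 5, 6] / [2, 8] / [3] / [7];  Q = [1, 3, 5] / [2, 7] / [4] / [6]
  Insert 4 (step 8): P = [1, 4, 6] / [2, 5] / [3, 8] / [7];  Q = [1, 3, 5] / [2, 7] / [4, 8] / [6]
Final shape: (3, 2, 2, 1).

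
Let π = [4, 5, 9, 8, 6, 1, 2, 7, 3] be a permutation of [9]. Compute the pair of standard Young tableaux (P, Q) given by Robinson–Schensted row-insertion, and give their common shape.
P = [1, 2, 3, 7] / [4, 5, 6] / [8] / [9];  Q = [1, 2, 3, 8] / [4, 7, 9] / [5] / [6];  common shape = (4, 3, 1, 1)

Row-insert the values π_1, π_2, … into P one at a time, bumping the leftmost entry strictly greater than the inserted value down to the next row. The recording tableau Q records, in position (i, j), the step at which that cell was added to P.
  Insert 4 (step 1): P = [4];  Q = [1]
  Insert 5 (step 2): P = [4, 5];  Q = [1, 2]
  Insert 9 (step 3): P = [4, 5, 9];  Q = [1, 2, 3]
  Insert 8 (step 4): P = [4, 5, 8] / [9];  Q = [1, 2, 3] / [4]
  Insert 6 (step 5): P = [4, 5, 6] / [8] / [9];  Q = [1, 2, 3] / [4] / [5]
  Insert 1 (step 6): P = [1, 5, 6] / [4] / [8] / [9];  Q = [1, 2, 3] / [4] / [5] / [6]
  Insert 2 (step 7): P = [1, 2, 6] / [4, 5] / [8] / [9];  Q = [1, 2, 3] / [4, 7] / [5] / [6]
  Insert 7 (step 8): P = [1, 2, 6, 7] / [4, 5] / [8] / [9];  Q = [1, 2, 3, 8] / [4, 7] / [5] / [6]
  Insert 3 (step 9): P = [1, 2, 3, 7] / [4, 5, 6] / [8] / [9];  Q = [1, 2, 3, 8] / [4, 7, 9] / [5] / [6]
Final shape: (4, 3, 1, 1).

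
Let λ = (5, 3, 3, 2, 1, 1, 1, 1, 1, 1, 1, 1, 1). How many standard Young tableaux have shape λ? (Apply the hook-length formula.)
# SYT of shape (5, 3, 3, 2, 1, 1, 1, 1, 1, 1, 1, 1, 1) = 54172800

Hook-length formula: f^λ = n! / Π hook(c), product over all cells c of the Young diagram. For λ = (5, 3, 3, 2, 1, 1, 1, 1, 1, 1, 1, 1, 1), n = 22 boxes. Hook lengths by row (left-to-right, top-to-bottom): [17, 7, 5, 2, 1]; [14, 4, 2]; [13, 3, 1]; [11, 1]; [9]; [8]; [7]; [6]; [5]; [4]; [3]; [2]; [1]. Product of hooks = 20748433305600. So f^λ = 22! / 20748433305600 = 1124000727777607680000 / 20748433305600 = 54172800.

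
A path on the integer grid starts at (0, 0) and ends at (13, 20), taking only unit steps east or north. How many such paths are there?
Number of paths = 573166440

A monotone lattice path from (0, 0) to (13, 20) consists of 13 east steps and 20 north steps in some order, so it is determined by which 13 of the 33 steps are east. The count is C(33, 13) = 573166440.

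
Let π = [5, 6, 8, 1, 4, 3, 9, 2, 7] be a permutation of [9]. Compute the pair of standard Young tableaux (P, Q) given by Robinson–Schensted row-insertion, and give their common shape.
P = [1, 2, 7, 9] / [3, 6, 8] / [4] / [5];  Q = [1, 2, 3, 7] / [4, 5, 9] / [6] / [8];  common shape = (4, 3, 1, 1)

Row-insert the values π_1, π_2, … into P one at a time, bumping the leftmost entry strictly greater than the inserted value down to the next row. The recording tableau Q records, in position (i, j), the step at which that cell was added to P.
  Insert 5 (step 1): P = [5];  Q = [1]
  Insert 6 (step 2): P = [5, 6];  Q = [1, 2]
  Insert 8 (step 3): P = [5, 6, 8];  Q = [1, 2, 3]
  Insert 1 (step 4): P = [1, 6, 8] / [5];  Q = [1, 2, 3] / [4]
  Insert 4 (step 5): P = [1, 4, 8] / [5, 6];  Q = [1, 2, 3] / [4, 5]
  Insert 3 (step 6): P = [1, 3, 8] / [4, 6] / [5];  Q = [1, 2, 3] / [4, 5] / [6]
  Insert 9 (step 7): P = [1, 3, 8, 9] / [4, 6] / [5];  Q = [1, 2, 3, 7] / [4, 5] / [6]
  Insert 2 (step 8): P = [1, 2, 8, 9] / [3, 6] / [4] / [5];  Q = [1, 2, 3, 7] / [4, 5] / [6] / [8]
  Insert 7 (step 9): P = [1, 2, 7, 9] / [3, 6, 8] / [4] / [5];  Q = [1, 2, 3, 7] / [4, 5, 9] / [6] / [8]
Final shape: (4, 3, 1, 1).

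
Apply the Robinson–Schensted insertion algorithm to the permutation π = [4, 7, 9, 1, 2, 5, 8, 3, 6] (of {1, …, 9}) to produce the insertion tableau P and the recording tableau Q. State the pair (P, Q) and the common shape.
P = [1, 2, 3, 6] / [4, 5, 8] / [7, 9];  Q = [1, 2, 3, 7] / [4, 5, 6] / [8, 9];  common shape = (4, 3, 2)

Row-insert the values π_1, π_2, … into P one at a time, bumping the leftmost entry strictly greater than the inserted value down to the next row. The recording tableau Q records, in position (i, j), the step at which that cell was added to P.
  Insert 4 (step 1): P = [4];  Q = [1]
  Insert 7 (step 2): P = [4, 7];  Q = [1, 2]
  Insert 9 (step 3): P = [4, 7, 9];  Q = [1, 2, 3]
  Insert 1 (step 4): P = [1, 7, 9] / [4];  Q = [1, 2, 3] / [4]
  Insert 2 (step 5): P = [1, 2, 9] / [4, 7];  Q = [1, 2, 3] / [4, 5]
  Insert 5 (step 6): P = [1, 2, 5] / [4, 7, 9];  Q = [1, 2, 3] / [4, 5, 6]
  Insert 8 (step 7): P = [1, 2, 5, 8] / [4, 7, 9];  Q = [1, 2, 3, 7] / [4, 5, 6]
  Insert 3 (step 8): P = [1, 2, 3, 8] / [4, 5, 9] / [7];  Q = [1, 2, 3, 7] / [4, 5, 6] / [8]
  Insert 6 (step 9): P = [1, 2, 3, 6] / [4, 5, 8] / [7, 9];  Q = [1, 2, 3, 7] / [4, 5, 6] / [8, 9]
Final shape: (4, 3, 2).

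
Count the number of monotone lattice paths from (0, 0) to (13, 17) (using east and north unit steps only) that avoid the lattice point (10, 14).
Number of paths = 80534730

Total paths from (0, 0) to (13, 17): C(30, 13) = 119759850. Paths through (10, 14): (paths (0, 0) → (10, 14)) × (paths (10, 14) → (13, 17)) = C(24, 10) · C(6, 3) = 1961256 · 20 = 39225120. Avoidance count = 119759850 − 39225120 = 80534730.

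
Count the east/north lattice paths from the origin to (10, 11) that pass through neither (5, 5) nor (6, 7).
Number of paths = 169092

Inclusion–exclusion. Total paths: C(21, 10) = 352716. Through P₁: C(10, 5)·C(11, 5) = 116424. Through P₂: C(13, 6)·C(8, 4) = 120120. Since P₁ is strictly southwest of P₂, a monotone path through both must visit P₁ then P₂; paths through both = C(10, 5)·C(3, 1)·C(8, 4) = 52920. Avoid both = 352716 − 116424 − 120120 + 52920 = 169092.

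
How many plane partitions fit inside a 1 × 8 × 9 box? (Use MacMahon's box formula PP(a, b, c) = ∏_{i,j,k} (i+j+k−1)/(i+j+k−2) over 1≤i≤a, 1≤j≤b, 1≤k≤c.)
PP(1, 8, 9) = 24310

Evaluate the triple product over i = 1..1, j = 1..8, k = 1..9. The factors are (2/1) · (3/2) · (4/3) · (5/4) · (6/5) · (7/6) · (8/7) · (9/8) · … (72 factors total). The numerators and denominators telescope so the product is an integer; carrying out the multiplication exactly gives PP(1, 8, 9) = 24310.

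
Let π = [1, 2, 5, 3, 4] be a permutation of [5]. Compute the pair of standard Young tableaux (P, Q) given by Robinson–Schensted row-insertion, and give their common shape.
P = [1, 2, 3, 4] / [5];  Q = [1, 2, 3, 5] / [4];  common shape = (4, 1)

Row-insert the values π_1, π_2, … into P one at a time, bumping the leftmost entry strictly greater than the inserted value down to the next row. The recording tableau Q records, in position (i, j), the step at which that cell was added to P.
  Insert 1 (step 1): P = [1];  Q = [1]
  Insert 2 (step 2): P = [1, 2];  Q = [1, 2]
  Insert 5 (step 3): P = [1, 2, 5];  Q = [1, 2, 3]
  Insert 3 (step 4): P = [1, 2, 3] / [5];  Q = [1, 2, 3] / [4]
  Insert 4 (step 5): P = [1, 2, 3, 4] / [5];  Q = [1, 2, 3, 5] / [4]
Final shape: (4, 1).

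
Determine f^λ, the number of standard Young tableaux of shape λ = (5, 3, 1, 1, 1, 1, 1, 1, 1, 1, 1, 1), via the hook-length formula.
# SYT of shape (5, 3, 1, 1, 1, 1, 1, 1, 1, 1, 1, 1) = 106029

Hook-length formula: f^λ = n! / Π hook(c), product over all cells c of the Young diagram. For λ = (5, 3, 1, 1, 1, 1, 1, 1, 1, 1, 1, 1), n = 18 boxes. Hook lengths by row (left-to-right, top-to-bottom): [16, 5, 4, 2, 1]; [13, 2, 1]; [10]; [9]; [8]; [7]; [6]; [5]; [4]; [3]; [2]; [1]. Product of hooks = 60383232000. So f^λ = 18! / 60383232000 = 6402373705728000 / 60383232000 = 106029.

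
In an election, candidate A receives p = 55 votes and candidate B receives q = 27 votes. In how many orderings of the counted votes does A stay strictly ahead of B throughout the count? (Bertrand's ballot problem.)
Strict-lead orderings = 1174105900546396874112

Total orderings of the 82 votes with 55 for A: C(82, 55) = 3438452994457305131328. By the Bertrand ballot formula (Cycle Lemma / reflection principle), the number of orderings in which A is strictly ahead of B throughout is (p − q)/(p + q) · C(p + q, p) = (55 − 27)/(55 + 27) · 3438452994457305131328 = 1174105900546396874112.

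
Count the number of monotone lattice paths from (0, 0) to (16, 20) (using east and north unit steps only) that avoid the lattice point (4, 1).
Number of paths = 6602269485

Total paths from (0, 0) to (16, 20): C(36, 16) = 7307872110. Paths through (4, 1): (paths (0, 0) → (4, 1)) × (paths (4, 1) → (16, 20)) = C(5, 4) · C(31, 12) = 5 · 141120525 = 705602625. Avoidance count = 7307872110 − 705602625 = 6602269485.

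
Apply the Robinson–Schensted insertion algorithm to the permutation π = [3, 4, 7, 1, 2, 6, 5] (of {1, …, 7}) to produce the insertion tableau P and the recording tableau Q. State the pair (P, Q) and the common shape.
P = [1, 2, 5] / [3, 4, 6] / [7];  Q = [1, 2, 3] / [4, 5, 6] / [7];  common shape = (3, 3, 1)

Row-insert the values π_1, π_2, … into P one at a time, bumping the leftmost entry strictly greater than the inserted value down to the next row. The recording tableau Q records, in position (i, j), the step at which that cell was added to P.
  Insert 3 (step 1): P = [3];  Q = [1]
  Insert 4 (step 2): P = [3, 4];  Q = [1, 2]
  Insert 7 (step 3): P = [3, 4, 7];  Q = [1, 2, 3]
  Insert 1 (step 4): P = [1, 4, 7] / [3];  Q = [1, 2, 3] / [4]
  Insert 2 (step 5): P = [1, 2, 7] / [3, 4];  Q = [1, 2, 3] / [4, 5]
  Insert 6 (step 6): P = [1, 2, 6] / [3, 4, 7];  Q = [1, 2, 3] / [4, 5, 6]
  Insert 5 (step 7): P = [1, 2, 5] / [3, 4, 6] / [7];  Q = [1, 2, 3] / [4, 5, 6] / [7]
Final shape: (3, 3, 1).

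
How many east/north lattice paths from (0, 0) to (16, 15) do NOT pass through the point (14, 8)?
Number of paths = 289028475

Total paths from (0, 0) to (16, 15): C(31, 16) = 300540195. Paths through (14, 8): (paths (0, 0) → (14, 8)) × (paths (14, 8) → (16, 15)) = C(22, 14) · C(9, 2) = 319770 · 36 = 11511720. Avoidance count = 300540195 − 11511720 = 289028475.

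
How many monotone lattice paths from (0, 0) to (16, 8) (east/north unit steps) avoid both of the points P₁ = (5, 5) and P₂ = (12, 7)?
Number of paths = 437163

Inclusion–exclusion. Total paths: C(24, 16) = 735471. Through P₁: C(10, 5)·C(14, 11) = 91728. Through P₂: C(19, 12)·C(5, 4) = 251940. Since P₁ is strictly southwest of P₂, a monotone path through both must visit P₁ then P₂; paths through both = C(10, 5)·C(9, 7)·C(5, 4) = 45360. Avoid both = 735471 − 91728 − 251940 + 45360 = 437163.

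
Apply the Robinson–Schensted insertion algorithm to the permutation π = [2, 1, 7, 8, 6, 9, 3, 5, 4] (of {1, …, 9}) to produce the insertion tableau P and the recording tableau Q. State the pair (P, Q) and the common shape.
P = [1, 3, 4, 9] / [2, 5, 8] / [6] / [7];  Q = [1, 3, 4, 6] / [2, 5, 8] / [7] / [9];  common shape = (4, 3, 1, 1)

Row-insert the values π_1, π_2, … into P one at a time, bumping the leftmost entry strictly greater than the inserted value down to the next row. The recording tableau Q records, in position (i, j), the step at which that cell was added to P.
  Insert 2 (step 1): P = [2];  Q = [1]
  Insert 1 (step 2): P = [1] / [2];  Q = [1] / [2]
  Insert 7 (step 3): P = [1, 7] / [2];  Q = [1, 3] / [2]
  Insert 8 (step 4): P = [1, 7, 8] / [2];  Q = [1, 3, 4] / [2]
  Insert 6 (step 5): P = [1, 6, 8] / [2, 7];  Q = [1, 3, 4] / [2, 5]
  Insert 9 (step 6): P = [1, 6, 8, 9] / [2, 7];  Q = [1, 3, 4, 6] / [2, 5]
  Insert 3 (step 7): P = [1, 3, 8, 9] / [2, 6] / [7];  Q = [1, 3, 4, 6] / [2, 5] / [7]
  Insert 5 (step 8): P = [1, 3, 5, 9] / [2, 6, 8] / [7];  Q = [1, 3, 4, 6] / [2, 5, 8] / [7]
  Insert 4 (step 9): P = [1, 3, 4, 9] / [2, 5, 8] / [6] / [7];  Q = [1, 3, 4, 6] / [2, 5, 8] / [7] / [9]
Final shape: (4, 3, 1, 1).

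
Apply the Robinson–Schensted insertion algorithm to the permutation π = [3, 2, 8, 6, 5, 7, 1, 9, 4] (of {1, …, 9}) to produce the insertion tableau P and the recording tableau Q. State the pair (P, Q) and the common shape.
P = [1, 4, 7, 9] / [2, 5] / [3, 6] / [8];  Q = [1, 3, 6, 8] / [2, 4] / [5, 9] / [7];  common shape = (4, 2, 2, 1)

Row-insert the values π_1, π_2, … into P one at a time, bumping the leftmost entry strictly greater than the inserted value down to the next row. The recording tableau Q records, in position (i, j), the step at which that cell was added to P.
  Insert 3 (step 1): P = [3];  Q = [1]
  Insert 2 (step 2): P = [2] / [3];  Q = [1] / [2]
  Insert 8 (step 3): P = [2, 8] / [3];  Q = [1, 3] / [2]
  Insert 6 (step 4): P = [2, 6] / [3, 8];  Q = [1, 3] / [2, 4]
  Insert 5 (step 5): P = [2, 5] / [3, 6] / [8];  Q = [1, 3] / [2, 4] / [5]
  Insert 7 (step 6): P = [2, 5, 7] / [3, 6] / [8];  Q = [1, 3, 6] / [2, 4] / [5]
  Insert 1 (step 7): P = [1, 5, 7] / [2, 6] / [3] / [8];  Q = [1, 3, 6] / [2, 4] / [5] / [7]
  Insert 9 (step 8): P = [1, 5, 7, 9] / [2, 6] / [3] / [8];  Q = [1, 3, 6, 8] / [2, 4] / [5] / [7]
  Insert 4 (step 9): P = [1, 4, 7, 9] / [2, 5] / [3, 6] / [8];  Q = [1, 3, 6, 8] / [2, 4] / [5, 9] / [7]
Final shape: (4, 2, 2, 1).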